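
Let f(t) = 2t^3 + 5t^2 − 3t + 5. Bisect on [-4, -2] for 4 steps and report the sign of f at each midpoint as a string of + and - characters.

+--+

f(-3) = 5 > 0, so the root lies in [-4, -3]
f(-3.5) = -9 < 0, so the root lies in [-3.5, -3]
f(-3.25) = -1.09375 < 0, so the root lies in [-3.25, -3]
f(-3.125) = 2.168 > 0, so the root lies in [-3.25, -3.125]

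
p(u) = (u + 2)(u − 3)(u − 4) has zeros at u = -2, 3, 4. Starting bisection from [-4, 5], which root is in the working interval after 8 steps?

-2

u = 0.5 gives p = 21.875, positive; keep [-4, 0.5]
u = -1.75 gives p = 6.828125, positive; keep [-4, -1.75]
u = -2.875 gives p = -35.341797, negative; keep [-2.875, -1.75]
u = -2.3125 gives p = -10.4797, negative; keep [-2.3125, -1.75]
u = -2.03125 gives p = -0.9483, negative; keep [-2.03125, -1.75]
u = -1.890625 gives p = 3.151, positive; keep [-2.03125, -1.890625]
u = -1.9609375 gives p = 1.1551, positive; keep [-2.03125, -1.9609375]
u = -1.99609375 gives p = 0.117, positive; keep [-2.03125, -1.99609375]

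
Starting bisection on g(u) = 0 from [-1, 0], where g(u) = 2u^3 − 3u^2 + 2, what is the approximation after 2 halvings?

midpoint -0.5: g = 1 > 0 → [-1, -0.5]
midpoint -0.75: g = -0.53125 < 0 → [-0.75, -0.5]

-0.75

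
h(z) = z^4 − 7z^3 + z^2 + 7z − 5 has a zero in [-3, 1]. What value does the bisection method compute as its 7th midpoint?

-1.15625

m = -1, h(m) = -3 (−); new bracket [-3, -1]
m = -2, h(m) = 57 (+); new bracket [-2, -1]
m = -1.5, h(m) = 15.4375 (+); new bracket [-1.5, -1]
m = -1.25, h(m) = 3.9258 (+); new bracket [-1.25, -1]
m = -1.125, h(m) = -0.0408 (−); new bracket [-1.25, -1.125]
m = -1.1875, h(m) = 1.8081 (+); new bracket [-1.1875, -1.125]
m = -1.15625, h(m) = 0.8512 (+); new bracket [-1.15625, -1.125]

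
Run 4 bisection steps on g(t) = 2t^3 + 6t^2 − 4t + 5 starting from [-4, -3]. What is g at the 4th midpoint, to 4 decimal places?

1.0532

midpoint -3.5: g = 6.75 > 0 → [-4, -3.5]
midpoint -3.75: g = -1.09375 < 0 → [-3.75, -3.5]
midpoint -3.625: g = 3.074219 > 0 → [-3.75, -3.625]
midpoint -3.6875: g = 1.0532 > 0 → [-3.75, -3.6875]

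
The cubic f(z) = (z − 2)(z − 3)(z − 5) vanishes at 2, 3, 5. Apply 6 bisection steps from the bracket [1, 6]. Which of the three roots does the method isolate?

m = 3.5, f(m) = -1.125 (−); new bracket [3.5, 6]
m = 4.75, f(m) = -1.203125 (−); new bracket [4.75, 6]
m = 5.375, f(m) = 3.005859 (+); new bracket [4.75, 5.375]
m = 5.0625, f(m) = 0.3948 (+); new bracket [4.75, 5.0625]
m = 4.90625, f(m) = -0.5194 (−); new bracket [4.90625, 5.0625]
m = 4.984375, f(m) = -0.0925 (−); new bracket [4.984375, 5.0625]

5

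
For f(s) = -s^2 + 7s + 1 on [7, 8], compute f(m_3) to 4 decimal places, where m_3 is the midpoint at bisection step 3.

0.1094

m = 7.5, f(m) = -2.75 (−); new bracket [7, 7.5]
m = 7.25, f(m) = -0.8125 (−); new bracket [7, 7.25]
m = 7.125, f(m) = 0.109375 (+); new bracket [7.125, 7.25]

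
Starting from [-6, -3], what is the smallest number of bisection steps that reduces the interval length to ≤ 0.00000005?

26

Width after n steps is 3/2^n. Need 2^n ≥ 3/0.00000005 = 60000000.
2^25 = 33554432 < 60000000 ≤ 2^26 = 67108864, so n = 26.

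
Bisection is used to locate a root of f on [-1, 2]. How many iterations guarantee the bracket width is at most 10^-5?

19

Width after n steps is 3/2^n. Need 2^n ≥ 3/10^-5 = 300000.
2^18 = 262144 < 300000 ≤ 2^19 = 524288, so n = 19.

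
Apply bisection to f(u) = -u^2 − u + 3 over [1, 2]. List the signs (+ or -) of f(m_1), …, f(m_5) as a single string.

f(1.5) = -0.75 < 0, so the root lies in [1, 1.5]
f(1.25) = 0.1875 > 0, so the root lies in [1.25, 1.5]
f(1.375) = -0.265625 < 0, so the root lies in [1.25, 1.375]
f(1.3125) = -0.0352 < 0, so the root lies in [1.25, 1.3125]
f(1.28125) = 0.0771 > 0, so the root lies in [1.28125, 1.3125]

-+--+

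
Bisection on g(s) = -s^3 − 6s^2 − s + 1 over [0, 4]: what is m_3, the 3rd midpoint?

g(2) = -33 < 0, so the root lies in [0, 2]
g(1) = -7 < 0, so the root lies in [0, 1]
g(0.5) = -1.125 < 0, so the root lies in [0, 0.5]

0.5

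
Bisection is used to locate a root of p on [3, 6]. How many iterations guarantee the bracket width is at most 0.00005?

16

Width after n steps is 3/2^n. Need 2^n ≥ 3/0.00005 = 60000.
2^15 = 32768 < 60000 ≤ 2^16 = 65536, so n = 16.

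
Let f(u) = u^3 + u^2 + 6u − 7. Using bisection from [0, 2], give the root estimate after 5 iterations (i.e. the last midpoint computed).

midpoint 1: f = 1 > 0 → [0, 1]
midpoint 0.5: f = -3.625 < 0 → [0.5, 1]
midpoint 0.75: f = -1.515625 < 0 → [0.75, 1]
midpoint 0.875: f = -0.3145 < 0 → [0.875, 1]
midpoint 0.9375: f = 0.3279 > 0 → [0.875, 0.9375]

0.9375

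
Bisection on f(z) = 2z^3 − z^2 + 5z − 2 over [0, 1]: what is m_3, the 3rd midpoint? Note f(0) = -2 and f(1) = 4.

0.375

m = 0.5, f(m) = 0.5 (+); new bracket [0, 0.5]
m = 0.25, f(m) = -0.78125 (−); new bracket [0.25, 0.5]
m = 0.375, f(m) = -0.160156 (−); new bracket [0.375, 0.5]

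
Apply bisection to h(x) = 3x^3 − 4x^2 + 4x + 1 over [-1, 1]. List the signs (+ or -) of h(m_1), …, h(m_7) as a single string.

+--++--

m = 0, h(m) = 1 (+); new bracket [-1, 0]
m = -0.5, h(m) = -2.375 (−); new bracket [-0.5, 0]
m = -0.25, h(m) = -0.296875 (−); new bracket [-0.25, 0]
m = -0.125, h(m) = 0.4316 (+); new bracket [-0.25, -0.125]
m = -0.1875, h(m) = 0.0896 (+); new bracket [-0.25, -0.1875]
m = -0.21875, h(m) = -0.0978 (−); new bracket [-0.21875, -0.1875]
m = -0.203125, h(m) = -0.0027 (−); new bracket [-0.203125, -0.1875]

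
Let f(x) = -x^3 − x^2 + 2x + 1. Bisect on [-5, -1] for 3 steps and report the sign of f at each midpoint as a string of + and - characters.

++-

f(-3) = 13 > 0, so the root lies in [-3, -1]
f(-2) = 1 > 0, so the root lies in [-2, -1]
f(-1.5) = -0.875 < 0, so the root lies in [-2, -1.5]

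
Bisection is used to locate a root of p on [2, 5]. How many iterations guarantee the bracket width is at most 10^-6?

Width after n steps is 3/2^n. Need 2^n ≥ 3/10^-6 = 3000000.
2^21 = 2097152 < 3000000 ≤ 2^22 = 4194304, so n = 22.

22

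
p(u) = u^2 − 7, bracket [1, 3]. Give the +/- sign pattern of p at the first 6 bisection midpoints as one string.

u = 2 gives p = -3, negative; keep [2, 3]
u = 2.5 gives p = -0.75, negative; keep [2.5, 3]
u = 2.75 gives p = 0.5625, positive; keep [2.5, 2.75]
u = 2.625 gives p = -0.1094, negative; keep [2.625, 2.75]
u = 2.6875 gives p = 0.2227, positive; keep [2.625, 2.6875]
u = 2.65625 gives p = 0.0557, positive; keep [2.625, 2.65625]

--+-++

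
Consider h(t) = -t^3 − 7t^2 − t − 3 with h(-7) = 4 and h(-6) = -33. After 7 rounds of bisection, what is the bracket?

[-6.921875, -6.9140625]

h(-6.5) = -17.625 < 0, so the root lies in [-7, -6.5]
h(-6.75) = -7.640625 < 0, so the root lies in [-7, -6.75]
h(-6.875) = -2.033203 < 0, so the root lies in [-7, -6.875]
h(-6.9375) = 0.9294 > 0, so the root lies in [-6.9375, -6.875]
h(-6.90625) = -0.5653 < 0, so the root lies in [-6.9375, -6.90625]
h(-6.921875) = 0.1787 > 0, so the root lies in [-6.921875, -6.90625]
h(-6.9140625) = -0.1941 < 0, so the root lies in [-6.921875, -6.9140625]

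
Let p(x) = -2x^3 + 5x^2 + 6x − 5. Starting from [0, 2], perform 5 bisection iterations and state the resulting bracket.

m = 1, p(m) = 4 (+); new bracket [0, 1]
m = 0.5, p(m) = -1 (−); new bracket [0.5, 1]
m = 0.75, p(m) = 1.46875 (+); new bracket [0.5, 0.75]
m = 0.625, p(m) = 0.2148 (+); new bracket [0.5, 0.625]
m = 0.5625, p(m) = -0.3989 (−); new bracket [0.5625, 0.625]

[0.5625, 0.625]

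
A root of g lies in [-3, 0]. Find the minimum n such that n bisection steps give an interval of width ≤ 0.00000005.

26

Width after n steps is 3/2^n. Need 2^n ≥ 3/0.00000005 = 60000000.
2^25 = 33554432 < 60000000 ≤ 2^26 = 67108864, so n = 26.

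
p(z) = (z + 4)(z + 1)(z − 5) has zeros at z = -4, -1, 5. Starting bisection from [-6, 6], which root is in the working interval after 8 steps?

5

p(0) = -20 < 0, so the root lies in [0, 6]
p(3) = -56 < 0, so the root lies in [3, 6]
p(4.5) = -23.375 < 0, so the root lies in [4.5, 6]
p(5.25) = 14.4531 > 0, so the root lies in [4.5, 5.25]
p(4.875) = -6.5176 < 0, so the root lies in [4.875, 5.25]
p(5.0625) = 3.4338 > 0, so the root lies in [4.875, 5.0625]
p(4.96875) = -1.6729 < 0, so the root lies in [4.96875, 5.0625]
p(5.015625) = 0.8474 > 0, so the root lies in [4.96875, 5.015625]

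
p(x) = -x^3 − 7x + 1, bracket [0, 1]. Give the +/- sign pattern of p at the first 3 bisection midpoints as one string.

--+

p(0.5) = -2.625 < 0, so the root lies in [0, 0.5]
p(0.25) = -0.765625 < 0, so the root lies in [0, 0.25]
p(0.125) = 0.123047 > 0, so the root lies in [0.125, 0.25]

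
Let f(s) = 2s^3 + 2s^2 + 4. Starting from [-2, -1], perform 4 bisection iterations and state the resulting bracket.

midpoint -1.5: f = 1.75 > 0 → [-2, -1.5]
midpoint -1.75: f = -0.59375 < 0 → [-1.75, -1.5]
midpoint -1.625: f = 0.699219 > 0 → [-1.75, -1.625]
midpoint -1.6875: f = 0.0845 > 0 → [-1.75, -1.6875]

[-1.75, -1.6875]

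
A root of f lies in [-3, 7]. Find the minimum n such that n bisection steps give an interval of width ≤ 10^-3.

14

Width after n steps is 10/2^n. Need 2^n ≥ 10/10^-3 = 10000.
2^13 = 8192 < 10000 ≤ 2^14 = 16384, so n = 14.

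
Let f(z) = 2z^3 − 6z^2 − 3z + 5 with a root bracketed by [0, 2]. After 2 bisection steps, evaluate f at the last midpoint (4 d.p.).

midpoint 1: f = -2 < 0 → [0, 1]
midpoint 0.5: f = 2.25 > 0 → [0.5, 1]

2.2500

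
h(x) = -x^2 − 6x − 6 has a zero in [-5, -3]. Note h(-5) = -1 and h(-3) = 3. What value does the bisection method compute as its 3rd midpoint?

-4.75

midpoint -4: h = 2 > 0 → [-5, -4]
midpoint -4.5: h = 0.75 > 0 → [-5, -4.5]
midpoint -4.75: h = -0.0625 < 0 → [-4.75, -4.5]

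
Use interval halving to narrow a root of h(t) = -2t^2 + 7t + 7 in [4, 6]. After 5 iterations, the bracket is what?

[4.25, 4.3125]

midpoint 5: h = -8 < 0 → [4, 5]
midpoint 4.5: h = -2 < 0 → [4, 4.5]
midpoint 4.25: h = 0.625 > 0 → [4.25, 4.5]
midpoint 4.375: h = -0.6562 < 0 → [4.25, 4.375]
midpoint 4.3125: h = -0.0078 < 0 → [4.25, 4.3125]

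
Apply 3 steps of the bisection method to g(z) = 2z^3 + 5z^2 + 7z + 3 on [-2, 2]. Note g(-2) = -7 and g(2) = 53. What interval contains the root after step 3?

midpoint 0: g = 3 > 0 → [-2, 0]
midpoint -1: g = -1 < 0 → [-1, 0]
midpoint -0.5: g = 0.5 > 0 → [-1, -0.5]

[-1, -0.5]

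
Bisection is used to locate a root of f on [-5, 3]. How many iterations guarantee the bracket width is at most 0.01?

Width after n steps is 8/2^n. Need 2^n ≥ 8/0.01 = 800.
2^9 = 512 < 800 ≤ 2^10 = 1024, so n = 10.

10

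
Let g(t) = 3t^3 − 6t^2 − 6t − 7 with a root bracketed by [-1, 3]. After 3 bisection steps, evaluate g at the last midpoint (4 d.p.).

-12.6250

t = 1 gives g = -16, negative; keep [1, 3]
t = 2 gives g = -19, negative; keep [2, 3]
t = 2.5 gives g = -12.625, negative; keep [2.5, 3]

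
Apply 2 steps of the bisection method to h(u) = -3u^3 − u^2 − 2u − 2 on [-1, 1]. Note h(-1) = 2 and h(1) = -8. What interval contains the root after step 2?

midpoint 0: h = -2 < 0 → [-1, 0]
midpoint -0.5: h = -0.875 < 0 → [-1, -0.5]

[-1, -0.5]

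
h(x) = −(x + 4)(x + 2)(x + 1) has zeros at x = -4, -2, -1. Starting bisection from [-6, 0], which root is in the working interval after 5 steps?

-4

midpoint -3: h = -2 < 0 → [-6, -3]
midpoint -4.5: h = 4.375 > 0 → [-4.5, -3]
midpoint -3.75: h = -1.203125 < 0 → [-4.5, -3.75]
midpoint -4.125: h = 0.8301 > 0 → [-4.125, -3.75]
midpoint -3.9375: h = -0.3557 < 0 → [-4.125, -3.9375]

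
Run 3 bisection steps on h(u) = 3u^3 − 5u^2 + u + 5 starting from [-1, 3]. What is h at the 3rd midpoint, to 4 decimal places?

u = 1 gives h = 4, positive; keep [-1, 1]
u = 0 gives h = 5, positive; keep [-1, 0]
u = -0.5 gives h = 2.875, positive; keep [-1, -0.5]

2.8750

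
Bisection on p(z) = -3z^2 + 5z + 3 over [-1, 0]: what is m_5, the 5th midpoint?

p(-0.5) = -0.25 < 0, so the root lies in [-0.5, 0]
p(-0.25) = 1.5625 > 0, so the root lies in [-0.5, -0.25]
p(-0.375) = 0.703125 > 0, so the root lies in [-0.5, -0.375]
p(-0.4375) = 0.2383 > 0, so the root lies in [-0.5, -0.4375]
p(-0.46875) = -0.0029 < 0, so the root lies in [-0.46875, -0.4375]

-0.46875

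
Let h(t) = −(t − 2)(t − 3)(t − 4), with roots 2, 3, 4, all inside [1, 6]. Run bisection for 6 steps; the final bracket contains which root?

4

midpoint 3.5: h = 0.375 > 0 → [3.5, 6]
midpoint 4.75: h = -3.609375 < 0 → [3.5, 4.75]
midpoint 4.125: h = -0.298828 < 0 → [3.5, 4.125]
midpoint 3.8125: h = 0.2761 > 0 → [3.8125, 4.125]
midpoint 3.96875: h = 0.0596 > 0 → [3.96875, 4.125]
midpoint 4.046875: h = -0.1004 < 0 → [3.96875, 4.046875]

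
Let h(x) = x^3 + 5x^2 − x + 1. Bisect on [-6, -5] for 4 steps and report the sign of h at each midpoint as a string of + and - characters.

--++

m = -5.5, h(m) = -8.625 (−); new bracket [-5.5, -5]
m = -5.25, h(m) = -0.640625 (−); new bracket [-5.25, -5]
m = -5.125, h(m) = 2.841797 (+); new bracket [-5.25, -5.125]
m = -5.1875, h(m) = 1.1418 (+); new bracket [-5.25, -5.1875]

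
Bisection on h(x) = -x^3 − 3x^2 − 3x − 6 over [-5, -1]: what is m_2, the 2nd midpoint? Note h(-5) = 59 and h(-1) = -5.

midpoint -3: h = 3 > 0 → [-3, -1]
midpoint -2: h = -4 < 0 → [-3, -2]

-2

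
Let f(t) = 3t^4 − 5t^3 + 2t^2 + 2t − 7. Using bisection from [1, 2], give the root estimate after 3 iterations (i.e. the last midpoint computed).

1.625

m = 1.5, f(m) = -1.1875 (−); new bracket [1.5, 2]
m = 1.75, f(m) = 3.964844 (+); new bracket [1.5, 1.75]
m = 1.625, f(m) = 0.994873 (+); new bracket [1.5, 1.625]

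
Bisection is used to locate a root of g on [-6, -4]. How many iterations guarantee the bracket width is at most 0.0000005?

Width after n steps is 2/2^n. Need 2^n ≥ 2/0.0000005 = 4000000.
2^21 = 2097152 < 4000000 ≤ 2^22 = 4194304, so n = 22.

22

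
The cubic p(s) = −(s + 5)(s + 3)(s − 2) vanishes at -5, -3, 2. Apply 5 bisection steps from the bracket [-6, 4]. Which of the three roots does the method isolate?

midpoint -1: p = 24 > 0 → [-1, 4]
midpoint 1.5: p = 14.625 > 0 → [1.5, 4]
midpoint 2.75: p = -33.421875 < 0 → [1.5, 2.75]
midpoint 2.125: p = -4.5645 < 0 → [1.5, 2.125]
midpoint 1.8125: p = 6.1472 > 0 → [1.8125, 2.125]

2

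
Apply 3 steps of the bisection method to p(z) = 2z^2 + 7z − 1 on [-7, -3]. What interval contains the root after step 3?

m = -5, p(m) = 14 (+); new bracket [-5, -3]
m = -4, p(m) = 3 (+); new bracket [-4, -3]
m = -3.5, p(m) = -1 (−); new bracket [-4, -3.5]

[-4, -3.5]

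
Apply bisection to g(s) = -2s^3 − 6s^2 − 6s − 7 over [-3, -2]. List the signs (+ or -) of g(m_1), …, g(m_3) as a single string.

+-+

g(-2.5) = 1.75 > 0, so the root lies in [-2.5, -2]
g(-2.25) = -1.09375 < 0, so the root lies in [-2.5, -2.25]
g(-2.375) = 0.199219 > 0, so the root lies in [-2.375, -2.25]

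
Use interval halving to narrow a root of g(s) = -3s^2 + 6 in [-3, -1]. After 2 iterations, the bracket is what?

m = -2, g(m) = -6 (−); new bracket [-2, -1]
m = -1.5, g(m) = -0.75 (−); new bracket [-1.5, -1]

[-1.5, -1]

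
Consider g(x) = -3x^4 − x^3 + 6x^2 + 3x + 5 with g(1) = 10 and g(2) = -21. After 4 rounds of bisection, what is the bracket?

midpoint 1.5: g = 4.4375 > 0 → [1.5, 2]
midpoint 1.75: g = -4.871094 < 0 → [1.5, 1.75]
midpoint 1.625: g = 0.509033 > 0 → [1.625, 1.75]
midpoint 1.6875: g = -1.9844 < 0 → [1.625, 1.6875]

[1.625, 1.6875]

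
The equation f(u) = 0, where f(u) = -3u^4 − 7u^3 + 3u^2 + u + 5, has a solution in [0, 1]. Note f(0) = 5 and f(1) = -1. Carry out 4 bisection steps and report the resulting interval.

m = 0.5, f(m) = 5.1875 (+); new bracket [0.5, 1]
m = 0.75, f(m) = 3.535156 (+); new bracket [0.75, 1]
m = 0.875, f(m) = 1.723877 (+); new bracket [0.875, 1]
m = 0.9375, f(m) = 0.489 (+); new bracket [0.9375, 1]

[0.9375, 1]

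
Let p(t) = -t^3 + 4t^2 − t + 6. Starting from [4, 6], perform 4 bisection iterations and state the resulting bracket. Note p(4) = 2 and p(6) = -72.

t = 5 gives p = -24, negative; keep [4, 5]
t = 4.5 gives p = -8.625, negative; keep [4, 4.5]
t = 4.25 gives p = -2.765625, negative; keep [4, 4.25]
t = 4.125 gives p = -0.252, negative; keep [4, 4.125]

[4, 4.125]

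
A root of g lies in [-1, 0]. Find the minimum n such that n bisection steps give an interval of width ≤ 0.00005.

15

Width after n steps is 1/2^n. Need 2^n ≥ 1/0.00005 = 20000.
2^14 = 16384 < 20000 ≤ 2^15 = 32768, so n = 15.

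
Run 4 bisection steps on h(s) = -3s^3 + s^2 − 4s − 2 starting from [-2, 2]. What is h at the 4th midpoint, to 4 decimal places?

-0.8906

s = 0 gives h = -2, negative; keep [-2, 0]
s = -1 gives h = 6, positive; keep [-1, 0]
s = -0.5 gives h = 0.625, positive; keep [-0.5, 0]
s = -0.25 gives h = -0.8906, negative; keep [-0.5, -0.25]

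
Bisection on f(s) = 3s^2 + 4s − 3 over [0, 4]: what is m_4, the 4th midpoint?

0.75

f(2) = 17 > 0, so the root lies in [0, 2]
f(1) = 4 > 0, so the root lies in [0, 1]
f(0.5) = -0.25 < 0, so the root lies in [0.5, 1]
f(0.75) = 1.6875 > 0, so the root lies in [0.5, 0.75]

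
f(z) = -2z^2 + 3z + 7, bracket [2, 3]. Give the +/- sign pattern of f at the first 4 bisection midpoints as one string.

++--

z = 2.5 gives f = 2, positive; keep [2.5, 3]
z = 2.75 gives f = 0.125, positive; keep [2.75, 3]
z = 2.875 gives f = -0.90625, negative; keep [2.75, 2.875]
z = 2.8125 gives f = -0.3828, negative; keep [2.75, 2.8125]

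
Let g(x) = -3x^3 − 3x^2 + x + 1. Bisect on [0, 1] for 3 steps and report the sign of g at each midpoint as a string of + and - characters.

x = 0.5 gives g = 0.375, positive; keep [0.5, 1]
x = 0.75 gives g = -1.203125, negative; keep [0.5, 0.75]
x = 0.625 gives g = -0.279297, negative; keep [0.5, 0.625]

+--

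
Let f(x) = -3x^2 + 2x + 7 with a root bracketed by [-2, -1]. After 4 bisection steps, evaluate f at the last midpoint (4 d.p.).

0.3945

midpoint -1.5: f = -2.75 < 0 → [-1.5, -1]
midpoint -1.25: f = -0.1875 < 0 → [-1.25, -1]
midpoint -1.125: f = 0.953125 > 0 → [-1.25, -1.125]
midpoint -1.1875: f = 0.3945 > 0 → [-1.25, -1.1875]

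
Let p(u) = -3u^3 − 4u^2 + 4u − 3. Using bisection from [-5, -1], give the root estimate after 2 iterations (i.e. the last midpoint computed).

-2

u = -3 gives p = 30, positive; keep [-3, -1]
u = -2 gives p = -3, negative; keep [-3, -2]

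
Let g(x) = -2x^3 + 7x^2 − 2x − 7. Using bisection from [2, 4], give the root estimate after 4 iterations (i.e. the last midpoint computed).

2.625

m = 3, g(m) = -4 (−); new bracket [2, 3]
m = 2.5, g(m) = 0.5 (+); new bracket [2.5, 3]
m = 2.75, g(m) = -1.15625 (−); new bracket [2.5, 2.75]
m = 2.625, g(m) = -0.1914 (−); new bracket [2.5, 2.625]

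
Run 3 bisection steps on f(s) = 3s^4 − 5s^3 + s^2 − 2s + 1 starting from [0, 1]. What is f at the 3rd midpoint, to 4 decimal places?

m = 0.5, f(m) = -0.1875 (−); new bracket [0, 0.5]
m = 0.25, f(m) = 0.496094 (+); new bracket [0.25, 0.5]
m = 0.375, f(m) = 0.186279 (+); new bracket [0.375, 0.5]

0.1863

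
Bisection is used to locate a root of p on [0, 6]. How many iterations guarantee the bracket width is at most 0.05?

7

Width after n steps is 6/2^n. Need 2^n ≥ 6/0.05 = 120.
2^6 = 64 < 120 ≤ 2^7 = 128, so n = 7.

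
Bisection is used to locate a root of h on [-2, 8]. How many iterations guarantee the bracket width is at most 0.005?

11

Width after n steps is 10/2^n. Need 2^n ≥ 10/0.005 = 2000.
2^10 = 1024 < 2000 ≤ 2^11 = 2048, so n = 11.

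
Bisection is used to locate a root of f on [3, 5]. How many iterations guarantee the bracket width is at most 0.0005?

Width after n steps is 2/2^n. Need 2^n ≥ 2/0.0005 = 4000.
2^11 = 2048 < 4000 ≤ 2^12 = 4096, so n = 12.

12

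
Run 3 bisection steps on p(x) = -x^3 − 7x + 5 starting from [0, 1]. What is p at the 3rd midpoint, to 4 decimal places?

0.3809

midpoint 0.5: p = 1.375 > 0 → [0.5, 1]
midpoint 0.75: p = -0.671875 < 0 → [0.5, 0.75]
midpoint 0.625: p = 0.380859 > 0 → [0.625, 0.75]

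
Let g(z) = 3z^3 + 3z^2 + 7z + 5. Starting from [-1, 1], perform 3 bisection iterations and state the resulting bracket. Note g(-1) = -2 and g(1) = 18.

midpoint 0: g = 5 > 0 → [-1, 0]
midpoint -0.5: g = 1.875 > 0 → [-1, -0.5]
midpoint -0.75: g = 0.171875 > 0 → [-1, -0.75]

[-1, -0.75]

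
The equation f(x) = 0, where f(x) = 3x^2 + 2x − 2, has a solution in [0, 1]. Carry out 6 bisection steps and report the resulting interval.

midpoint 0.5: f = -0.25 < 0 → [0.5, 1]
midpoint 0.75: f = 1.1875 > 0 → [0.5, 0.75]
midpoint 0.625: f = 0.421875 > 0 → [0.5, 0.625]
midpoint 0.5625: f = 0.0742 > 0 → [0.5, 0.5625]
midpoint 0.53125: f = -0.0908 < 0 → [0.53125, 0.5625]
midpoint 0.546875: f = -0.009 < 0 → [0.546875, 0.5625]

[0.546875, 0.5625]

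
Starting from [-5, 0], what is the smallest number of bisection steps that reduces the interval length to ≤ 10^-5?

19

Width after n steps is 5/2^n. Need 2^n ≥ 5/10^-5 = 500000.
2^18 = 262144 < 500000 ≤ 2^19 = 524288, so n = 19.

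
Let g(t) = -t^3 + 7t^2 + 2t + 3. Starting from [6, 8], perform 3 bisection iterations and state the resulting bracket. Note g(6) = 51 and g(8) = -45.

t = 7 gives g = 17, positive; keep [7, 8]
t = 7.5 gives g = -10.125, negative; keep [7, 7.5]
t = 7.25 gives g = 4.359375, positive; keep [7.25, 7.5]

[7.25, 7.5]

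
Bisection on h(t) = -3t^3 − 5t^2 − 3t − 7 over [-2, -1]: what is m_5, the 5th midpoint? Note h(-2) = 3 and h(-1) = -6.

midpoint -1.5: h = -3.625 < 0 → [-2, -1.5]
midpoint -1.75: h = -0.984375 < 0 → [-2, -1.75]
midpoint -1.875: h = 0.822266 > 0 → [-1.875, -1.75]
midpoint -1.8125: h = -0.1252 < 0 → [-1.875, -1.8125]
midpoint -1.84375: h = 0.3372 > 0 → [-1.84375, -1.8125]

-1.84375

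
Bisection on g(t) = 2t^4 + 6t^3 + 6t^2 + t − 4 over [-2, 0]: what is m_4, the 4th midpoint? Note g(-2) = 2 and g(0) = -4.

-1.875

t = -1 gives g = -3, negative; keep [-2, -1]
t = -1.5 gives g = -2.125, negative; keep [-2, -1.5]
t = -1.75 gives g = -0.773438, negative; keep [-2, -1.75]
t = -1.875 gives g = 0.3872, positive; keep [-1.875, -1.75]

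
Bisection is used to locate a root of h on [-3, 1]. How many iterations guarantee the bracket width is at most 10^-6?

22

Width after n steps is 4/2^n. Need 2^n ≥ 4/10^-6 = 4000000.
2^21 = 2097152 < 4000000 ≤ 2^22 = 4194304, so n = 22.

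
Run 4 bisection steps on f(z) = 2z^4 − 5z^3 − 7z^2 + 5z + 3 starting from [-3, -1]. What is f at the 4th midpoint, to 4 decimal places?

midpoint -2: f = 37 > 0 → [-2, -1]
midpoint -1.5: f = 6.75 > 0 → [-1.5, -1]
midpoint -1.25: f = 0.460938 > 0 → [-1.25, -1]
midpoint -1.125: f = -1.1616 < 0 → [-1.25, -1.125]

-1.1616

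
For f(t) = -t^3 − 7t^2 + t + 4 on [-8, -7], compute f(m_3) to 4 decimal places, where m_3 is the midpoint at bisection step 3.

3.2207

midpoint -7.5: f = 24.625 > 0 → [-7.5, -7]
midpoint -7.25: f = 9.890625 > 0 → [-7.25, -7]
midpoint -7.125: f = 3.220703 > 0 → [-7.125, -7]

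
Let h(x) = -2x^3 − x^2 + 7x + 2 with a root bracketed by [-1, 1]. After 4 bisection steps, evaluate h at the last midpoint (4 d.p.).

midpoint 0: h = 2 > 0 → [-1, 0]
midpoint -0.5: h = -1.5 < 0 → [-0.5, 0]
midpoint -0.25: h = 0.21875 > 0 → [-0.5, -0.25]
midpoint -0.375: h = -0.6602 < 0 → [-0.375, -0.25]

-0.6602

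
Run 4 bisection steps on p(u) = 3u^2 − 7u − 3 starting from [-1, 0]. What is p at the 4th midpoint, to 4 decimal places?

-0.5195

midpoint -0.5: p = 1.25 > 0 → [-0.5, 0]
midpoint -0.25: p = -1.0625 < 0 → [-0.5, -0.25]
midpoint -0.375: p = 0.046875 > 0 → [-0.375, -0.25]
midpoint -0.3125: p = -0.5195 < 0 → [-0.375, -0.3125]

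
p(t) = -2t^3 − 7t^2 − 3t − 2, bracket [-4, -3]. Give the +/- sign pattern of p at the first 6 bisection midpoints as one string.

m = -3.5, p(m) = 8.5 (+); new bracket [-3.5, -3]
m = -3.25, p(m) = 2.46875 (+); new bracket [-3.25, -3]
m = -3.125, p(m) = 0.050781 (+); new bracket [-3.125, -3]
m = -3.0625, p(m) = -1.019 (−); new bracket [-3.125, -3.0625]
m = -3.09375, p(m) = -0.4954 (−); new bracket [-3.125, -3.09375]
m = -3.109375, p(m) = -0.2252 (−); new bracket [-3.125, -3.109375]

+++---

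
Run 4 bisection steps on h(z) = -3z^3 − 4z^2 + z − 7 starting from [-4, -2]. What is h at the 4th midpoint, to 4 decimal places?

m = -3, h(m) = 35 (+); new bracket [-3, -2]
m = -2.5, h(m) = 12.375 (+); new bracket [-2.5, -2]
m = -2.25, h(m) = 4.671875 (+); new bracket [-2.25, -2]
m = -2.125, h(m) = 1.5996 (+); new bracket [-2.125, -2]

1.5996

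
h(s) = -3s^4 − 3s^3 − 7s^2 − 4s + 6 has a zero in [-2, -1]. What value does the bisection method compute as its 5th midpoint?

s = -1.5 gives h = -8.8125, negative; keep [-1.5, -1]
s = -1.25 gives h = -1.402344, negative; keep [-1.25, -1]
s = -1.125 gives h = 1.106689, positive; keep [-1.25, -1.125]
s = -1.1875 gives h = -0.063, negative; keep [-1.1875, -1.125]
s = -1.15625 gives h = 0.542, positive; keep [-1.1875, -1.15625]

-1.15625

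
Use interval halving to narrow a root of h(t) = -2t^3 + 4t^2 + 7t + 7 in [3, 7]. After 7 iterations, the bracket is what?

t = 5 gives h = -108, negative; keep [3, 5]
t = 4 gives h = -29, negative; keep [3, 4]
t = 3.5 gives h = -5.25, negative; keep [3, 3.5]
t = 3.25 gives h = 3.3438, positive; keep [3.25, 3.5]
t = 3.375 gives h = -0.6992, negative; keep [3.25, 3.375]
t = 3.3125 gives h = 1.3843, positive; keep [3.3125, 3.375]
t = 3.34375 gives h = 0.3582, positive; keep [3.34375, 3.375]

[3.34375, 3.375]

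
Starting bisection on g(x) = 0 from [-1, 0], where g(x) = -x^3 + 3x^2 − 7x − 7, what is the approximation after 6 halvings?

m = -0.5, g(m) = -2.625 (−); new bracket [-1, -0.5]
m = -0.75, g(m) = 0.359375 (+); new bracket [-0.75, -0.5]
m = -0.625, g(m) = -1.208984 (−); new bracket [-0.75, -0.625]
m = -0.6875, g(m) = -0.4446 (−); new bracket [-0.75, -0.6875]
m = -0.71875, g(m) = -0.0476 (−); new bracket [-0.75, -0.71875]
m = -0.734375, g(m) = 0.1546 (+); new bracket [-0.734375, -0.71875]

-0.734375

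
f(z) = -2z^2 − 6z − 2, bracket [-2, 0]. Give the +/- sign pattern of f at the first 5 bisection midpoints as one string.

++--+

f(-1) = 2 > 0, so the root lies in [-1, 0]
f(-0.5) = 0.5 > 0, so the root lies in [-0.5, 0]
f(-0.25) = -0.625 < 0, so the root lies in [-0.5, -0.25]
f(-0.375) = -0.0312 < 0, so the root lies in [-0.5, -0.375]
f(-0.4375) = 0.2422 > 0, so the root lies in [-0.4375, -0.375]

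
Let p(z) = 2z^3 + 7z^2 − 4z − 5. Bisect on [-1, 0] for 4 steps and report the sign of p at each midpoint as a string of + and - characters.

-+-+

z = -0.5 gives p = -1.5, negative; keep [-1, -0.5]
z = -0.75 gives p = 1.09375, positive; keep [-0.75, -0.5]
z = -0.625 gives p = -0.253906, negative; keep [-0.75, -0.625]
z = -0.6875 gives p = 0.4087, positive; keep [-0.6875, -0.625]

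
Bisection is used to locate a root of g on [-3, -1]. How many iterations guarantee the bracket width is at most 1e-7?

Width after n steps is 2/2^n. Need 2^n ≥ 2/1e-7 = 20000000.
2^24 = 16777216 < 20000000 ≤ 2^25 = 33554432, so n = 25.

25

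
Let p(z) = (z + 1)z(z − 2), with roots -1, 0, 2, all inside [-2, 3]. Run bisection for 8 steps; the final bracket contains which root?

2

p(0.5) = -1.125 < 0, so the root lies in [0.5, 3]
p(1.75) = -1.203125 < 0, so the root lies in [1.75, 3]
p(2.375) = 3.005859 > 0, so the root lies in [1.75, 2.375]
p(2.0625) = 0.3948 > 0, so the root lies in [1.75, 2.0625]
p(1.90625) = -0.5194 < 0, so the root lies in [1.90625, 2.0625]
p(1.984375) = -0.0925 < 0, so the root lies in [1.984375, 2.0625]
p(2.0234375) = 0.1434 > 0, so the root lies in [1.984375, 2.0234375]
p(2.00390625) = 0.0235 > 0, so the root lies in [1.984375, 2.00390625]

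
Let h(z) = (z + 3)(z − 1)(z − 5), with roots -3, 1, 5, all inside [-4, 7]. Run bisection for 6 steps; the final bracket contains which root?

h(1.5) = -7.875 < 0, so the root lies in [1.5, 7]
h(4.25) = -17.671875 < 0, so the root lies in [4.25, 7]
h(5.625) = 24.931641 > 0, so the root lies in [4.25, 5.625]
h(4.9375) = -1.9534 < 0, so the root lies in [4.9375, 5.625]
h(5.28125) = 9.9715 > 0, so the root lies in [4.9375, 5.28125]
h(5.109375) = 3.6449 > 0, so the root lies in [4.9375, 5.109375]

5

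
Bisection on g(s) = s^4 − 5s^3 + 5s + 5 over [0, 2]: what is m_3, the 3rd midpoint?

g(1) = 6 > 0, so the root lies in [1, 2]
g(1.5) = 0.6875 > 0, so the root lies in [1.5, 2]
g(1.75) = -3.667969 < 0, so the root lies in [1.5, 1.75]

1.75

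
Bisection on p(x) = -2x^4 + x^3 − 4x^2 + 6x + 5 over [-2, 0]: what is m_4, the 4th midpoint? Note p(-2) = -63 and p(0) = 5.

-0.625

p(-1) = -8 < 0, so the root lies in [-1, 0]
p(-0.5) = 0.75 > 0, so the root lies in [-1, -0.5]
p(-0.75) = -2.804688 < 0, so the root lies in [-0.75, -0.5]
p(-0.625) = -0.8618 < 0, so the root lies in [-0.625, -0.5]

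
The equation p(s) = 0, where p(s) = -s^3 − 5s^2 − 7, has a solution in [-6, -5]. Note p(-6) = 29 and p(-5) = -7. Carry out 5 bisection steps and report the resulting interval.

[-5.28125, -5.25]

m = -5.5, p(m) = 8.125 (+); new bracket [-5.5, -5]
m = -5.25, p(m) = -0.109375 (−); new bracket [-5.5, -5.25]
m = -5.375, p(m) = 3.833984 (+); new bracket [-5.375, -5.25]
m = -5.3125, p(m) = 1.8196 (+); new bracket [-5.3125, -5.25]
m = -5.28125, p(m) = 0.8445 (+); new bracket [-5.28125, -5.25]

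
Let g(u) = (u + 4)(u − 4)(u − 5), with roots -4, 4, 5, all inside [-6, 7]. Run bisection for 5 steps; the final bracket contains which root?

-4

midpoint 0.5: g = 70.875 > 0 → [-6, 0.5]
midpoint -2.75: g = 65.390625 > 0 → [-6, -2.75]
midpoint -4.375: g = -29.443359 < 0 → [-4.375, -2.75]
midpoint -3.5625: g = 28.3298 > 0 → [-4.375, -3.5625]
midpoint -3.96875: g = 2.2334 > 0 → [-4.375, -3.96875]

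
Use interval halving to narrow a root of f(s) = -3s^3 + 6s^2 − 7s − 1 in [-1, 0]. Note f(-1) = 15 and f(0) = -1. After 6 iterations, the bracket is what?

[-0.140625, -0.125]

midpoint -0.5: f = 4.375 > 0 → [-0.5, 0]
midpoint -0.25: f = 1.171875 > 0 → [-0.25, 0]
midpoint -0.125: f = -0.025391 < 0 → [-0.25, -0.125]
midpoint -0.1875: f = 0.5432 > 0 → [-0.1875, -0.125]
midpoint -0.15625: f = 0.2517 > 0 → [-0.15625, -0.125]
midpoint -0.140625: f = 0.1114 > 0 → [-0.140625, -0.125]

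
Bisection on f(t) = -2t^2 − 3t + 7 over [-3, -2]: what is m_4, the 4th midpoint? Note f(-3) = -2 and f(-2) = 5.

t = -2.5 gives f = 2, positive; keep [-3, -2.5]
t = -2.75 gives f = 0.125, positive; keep [-3, -2.75]
t = -2.875 gives f = -0.90625, negative; keep [-2.875, -2.75]
t = -2.8125 gives f = -0.3828, negative; keep [-2.8125, -2.75]

-2.8125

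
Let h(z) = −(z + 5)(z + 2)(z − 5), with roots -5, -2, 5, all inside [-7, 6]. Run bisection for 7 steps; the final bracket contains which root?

5

z = -0.5 gives h = 37.125, positive; keep [-0.5, 6]
z = 2.75 gives h = 82.828125, positive; keep [2.75, 6]
z = 4.375 gives h = 37.353516, positive; keep [4.375, 6]
z = 5.1875 gives h = -13.7292, negative; keep [4.375, 5.1875]
z = 4.78125 gives h = 14.5095, positive; keep [4.78125, 5.1875]
z = 4.984375 gives h = 1.0896, positive; keep [4.984375, 5.1875]
z = 5.0859375 gives h = -6.1418, negative; keep [4.984375, 5.0859375]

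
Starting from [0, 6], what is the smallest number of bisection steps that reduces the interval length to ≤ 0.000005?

21

Width after n steps is 6/2^n. Need 2^n ≥ 6/0.000005 = 1200000.
2^20 = 1048576 < 1200000 ≤ 2^21 = 2097152, so n = 21.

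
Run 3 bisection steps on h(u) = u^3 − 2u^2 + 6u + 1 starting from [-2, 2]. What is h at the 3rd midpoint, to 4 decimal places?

-2.6250

h(0) = 1 > 0, so the root lies in [-2, 0]
h(-1) = -8 < 0, so the root lies in [-1, 0]
h(-0.5) = -2.625 < 0, so the root lies in [-0.5, 0]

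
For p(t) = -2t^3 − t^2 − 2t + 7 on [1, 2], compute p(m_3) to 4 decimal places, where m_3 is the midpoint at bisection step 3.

midpoint 1.5: p = -5 < 0 → [1, 1.5]
midpoint 1.25: p = -0.96875 < 0 → [1, 1.25]
midpoint 1.125: p = 0.636719 > 0 → [1.125, 1.25]

0.6367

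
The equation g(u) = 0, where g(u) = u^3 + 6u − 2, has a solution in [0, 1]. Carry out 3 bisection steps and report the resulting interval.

[0.25, 0.375]

g(0.5) = 1.125 > 0, so the root lies in [0, 0.5]
g(0.25) = -0.484375 < 0, so the root lies in [0.25, 0.5]
g(0.375) = 0.302734 > 0, so the root lies in [0.25, 0.375]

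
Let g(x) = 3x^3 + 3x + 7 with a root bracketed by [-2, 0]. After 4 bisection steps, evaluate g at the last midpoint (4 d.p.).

g(-1) = 1 > 0, so the root lies in [-2, -1]
g(-1.5) = -7.625 < 0, so the root lies in [-1.5, -1]
g(-1.25) = -2.609375 < 0, so the root lies in [-1.25, -1]
g(-1.125) = -0.6465 < 0, so the root lies in [-1.125, -1]

-0.6465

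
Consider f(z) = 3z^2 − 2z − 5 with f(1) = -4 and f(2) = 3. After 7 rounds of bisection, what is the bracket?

[1.6640625, 1.671875]

z = 1.5 gives f = -1.25, negative; keep [1.5, 2]
z = 1.75 gives f = 0.6875, positive; keep [1.5, 1.75]
z = 1.625 gives f = -0.328125, negative; keep [1.625, 1.75]
z = 1.6875 gives f = 0.168, positive; keep [1.625, 1.6875]
z = 1.65625 gives f = -0.083, negative; keep [1.65625, 1.6875]
z = 1.671875 gives f = 0.0417, positive; keep [1.65625, 1.671875]
z = 1.6640625 gives f = -0.0208, negative; keep [1.6640625, 1.671875]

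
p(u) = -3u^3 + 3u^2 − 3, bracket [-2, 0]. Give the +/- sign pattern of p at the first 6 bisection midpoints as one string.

m = -1, p(m) = 3 (+); new bracket [-1, 0]
m = -0.5, p(m) = -1.875 (−); new bracket [-1, -0.5]
m = -0.75, p(m) = -0.046875 (−); new bracket [-1, -0.75]
m = -0.875, p(m) = 1.3066 (+); new bracket [-0.875, -0.75]
m = -0.8125, p(m) = 0.5896 (+); new bracket [-0.8125, -0.75]
m = -0.78125, p(m) = 0.2616 (+); new bracket [-0.78125, -0.75]

+--+++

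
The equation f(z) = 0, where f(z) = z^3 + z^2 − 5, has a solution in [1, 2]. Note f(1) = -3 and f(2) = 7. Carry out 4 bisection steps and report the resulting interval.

[1.375, 1.4375]

f(1.5) = 0.625 > 0, so the root lies in [1, 1.5]
f(1.25) = -1.484375 < 0, so the root lies in [1.25, 1.5]
f(1.375) = -0.509766 < 0, so the root lies in [1.375, 1.5]
f(1.4375) = 0.0369 > 0, so the root lies in [1.375, 1.4375]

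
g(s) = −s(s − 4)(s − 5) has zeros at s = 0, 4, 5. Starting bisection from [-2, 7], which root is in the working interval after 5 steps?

g(2.5) = -9.375 < 0, so the root lies in [-2, 2.5]
g(0.25) = -4.453125 < 0, so the root lies in [-2, 0.25]
g(-0.875) = 25.060547 > 0, so the root lies in [-0.875, 0.25]
g(-0.3125) = 7.1594 > 0, so the root lies in [-0.3125, 0.25]
g(-0.03125) = 0.6338 > 0, so the root lies in [-0.03125, 0.25]

0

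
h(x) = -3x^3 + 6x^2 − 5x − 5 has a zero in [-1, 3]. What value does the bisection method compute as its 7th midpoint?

h(1) = -7 < 0, so the root lies in [-1, 1]
h(0) = -5 < 0, so the root lies in [-1, 0]
h(-0.5) = -0.625 < 0, so the root lies in [-1, -0.5]
h(-0.75) = 3.3906 > 0, so the root lies in [-0.75, -0.5]
h(-0.625) = 1.2012 > 0, so the root lies in [-0.625, -0.5]
h(-0.5625) = 0.2449 > 0, so the root lies in [-0.5625, -0.5]
h(-0.53125) = -0.2006 < 0, so the root lies in [-0.5625, -0.53125]

-0.53125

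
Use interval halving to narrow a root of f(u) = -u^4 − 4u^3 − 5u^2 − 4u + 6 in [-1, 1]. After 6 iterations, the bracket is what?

f(0) = 6 > 0, so the root lies in [0, 1]
f(0.5) = 2.1875 > 0, so the root lies in [0.5, 1]
f(0.75) = -1.816406 < 0, so the root lies in [0.5, 0.75]
f(0.625) = 0.4177 > 0, so the root lies in [0.625, 0.75]
f(0.6875) = -0.6365 < 0, so the root lies in [0.625, 0.6875]
f(0.65625) = -0.0943 < 0, so the root lies in [0.625, 0.65625]

[0.625, 0.65625]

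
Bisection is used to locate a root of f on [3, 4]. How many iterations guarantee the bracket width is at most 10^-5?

Width after n steps is 1/2^n. Need 2^n ≥ 1/10^-5 = 100000.
2^16 = 65536 < 100000 ≤ 2^17 = 131072, so n = 17.

17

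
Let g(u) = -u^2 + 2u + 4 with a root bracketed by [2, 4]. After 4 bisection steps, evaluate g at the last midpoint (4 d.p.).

0.4844

u = 3 gives g = 1, positive; keep [3, 4]
u = 3.5 gives g = -1.25, negative; keep [3, 3.5]
u = 3.25 gives g = -0.0625, negative; keep [3, 3.25]
u = 3.125 gives g = 0.4844, positive; keep [3.125, 3.25]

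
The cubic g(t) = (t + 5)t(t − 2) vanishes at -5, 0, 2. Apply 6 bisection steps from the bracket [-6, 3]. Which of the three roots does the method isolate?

g(-1.5) = 18.375 > 0, so the root lies in [-6, -1.5]
g(-3.75) = 26.953125 > 0, so the root lies in [-6, -3.75]
g(-4.875) = 4.189453 > 0, so the root lies in [-6, -4.875]
g(-5.4375) = -17.6931 < 0, so the root lies in [-5.4375, -4.875]
g(-5.15625) = -5.7655 < 0, so the root lies in [-5.15625, -4.875]
g(-5.015625) = -0.5498 < 0, so the root lies in [-5.015625, -4.875]

-5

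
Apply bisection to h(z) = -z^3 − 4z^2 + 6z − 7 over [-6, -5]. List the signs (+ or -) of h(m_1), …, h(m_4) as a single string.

z = -5.5 gives h = 5.375, positive; keep [-5.5, -5]
z = -5.25 gives h = -4.046875, negative; keep [-5.5, -5.25]
z = -5.375 gives h = 0.474609, positive; keep [-5.375, -5.25]
z = -5.3125 gives h = -1.8328, negative; keep [-5.375, -5.3125]

+-+-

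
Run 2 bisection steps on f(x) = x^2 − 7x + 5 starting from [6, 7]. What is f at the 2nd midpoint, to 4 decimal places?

0.3125

midpoint 6.5: f = 1.75 > 0 → [6, 6.5]
midpoint 6.25: f = 0.3125 > 0 → [6, 6.25]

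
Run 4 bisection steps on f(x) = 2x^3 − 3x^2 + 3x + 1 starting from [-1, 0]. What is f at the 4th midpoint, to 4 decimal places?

m = -0.5, f(m) = -1.5 (−); new bracket [-0.5, 0]
m = -0.25, f(m) = 0.03125 (+); new bracket [-0.5, -0.25]
m = -0.375, f(m) = -0.652344 (−); new bracket [-0.375, -0.25]
m = -0.3125, f(m) = -0.2915 (−); new bracket [-0.3125, -0.25]

-0.2915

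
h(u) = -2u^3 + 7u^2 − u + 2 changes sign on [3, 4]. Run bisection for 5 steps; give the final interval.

m = 3.5, h(m) = -1.5 (−); new bracket [3, 3.5]
m = 3.25, h(m) = 4.03125 (+); new bracket [3.25, 3.5]
m = 3.375, h(m) = 1.472656 (+); new bracket [3.375, 3.5]
m = 3.4375, h(m) = 0.0396 (+); new bracket [3.4375, 3.5]
m = 3.46875, h(m) = -0.7167 (−); new bracket [3.4375, 3.46875]

[3.4375, 3.46875]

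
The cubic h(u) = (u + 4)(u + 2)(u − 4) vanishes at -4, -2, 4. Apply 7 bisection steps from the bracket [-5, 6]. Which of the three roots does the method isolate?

4

h(0.5) = -39.375 < 0, so the root lies in [0.5, 6]
h(3.25) = -28.546875 < 0, so the root lies in [3.25, 6]
h(4.625) = 35.712891 > 0, so the root lies in [3.25, 4.625]
h(3.9375) = -2.9456 < 0, so the root lies in [3.9375, 4.625]
h(4.28125) = 14.6297 > 0, so the root lies in [3.9375, 4.28125]
h(4.109375) = 5.4188 > 0, so the root lies in [3.9375, 4.109375]
h(4.0234375) = 1.1327 > 0, so the root lies in [3.9375, 4.0234375]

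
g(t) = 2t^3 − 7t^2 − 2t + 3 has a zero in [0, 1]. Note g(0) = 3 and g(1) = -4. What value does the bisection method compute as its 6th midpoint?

g(0.5) = 0.5 > 0, so the root lies in [0.5, 1]
g(0.75) = -1.59375 < 0, so the root lies in [0.5, 0.75]
g(0.625) = -0.496094 < 0, so the root lies in [0.5, 0.625]
g(0.5625) = 0.0161 > 0, so the root lies in [0.5625, 0.625]
g(0.59375) = -0.2366 < 0, so the root lies in [0.5625, 0.59375]
g(0.578125) = -0.1094 < 0, so the root lies in [0.5625, 0.578125]

0.578125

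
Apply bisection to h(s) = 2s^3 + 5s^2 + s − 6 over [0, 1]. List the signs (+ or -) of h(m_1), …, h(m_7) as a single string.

--+----

midpoint 0.5: h = -4 < 0 → [0.5, 1]
midpoint 0.75: h = -1.59375 < 0 → [0.75, 1]
midpoint 0.875: h = 0.042969 > 0 → [0.75, 0.875]
midpoint 0.8125: h = -0.814 < 0 → [0.8125, 0.875]
midpoint 0.84375: h = -0.3953 < 0 → [0.84375, 0.875]
midpoint 0.859375: h = -0.1787 < 0 → [0.859375, 0.875]
midpoint 0.8671875: h = -0.0685 < 0 → [0.8671875, 0.875]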